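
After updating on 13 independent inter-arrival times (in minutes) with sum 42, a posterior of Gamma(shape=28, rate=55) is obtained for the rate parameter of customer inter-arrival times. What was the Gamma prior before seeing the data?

Gamma(shape=15, rate=13)

Gamma–exponential conjugacy: posterior shape = α + n, posterior rate = β + Σtᵢ.
So α = 28 − 13 = 15 and β = 55 − 42 = 13.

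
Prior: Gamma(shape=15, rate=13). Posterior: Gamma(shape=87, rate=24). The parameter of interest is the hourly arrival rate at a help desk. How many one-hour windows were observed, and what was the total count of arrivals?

n = 11 one-hour windows with total 72 arrivals

A Gamma(α, β) prior (rate parametrization) on a Poisson rate with n observations summing to S gives posterior Gamma(α+S, β+n).
Matching: Σxᵢ = 87 − 15 = 72 and n = 24 − 13 = 11.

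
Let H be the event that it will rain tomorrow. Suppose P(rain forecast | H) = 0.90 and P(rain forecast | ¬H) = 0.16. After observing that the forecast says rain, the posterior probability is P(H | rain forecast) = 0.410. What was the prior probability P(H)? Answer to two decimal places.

Bayes' rule in odds form gives O(H|E) = O(H)·[P(E|H)/P(E|¬H)], hence O(H) = O(H|E)/LR.
Posterior odds = 0.410/(1−0.410) = 0.6949. LR = 0.90/0.16 = 5.6250.
Prior odds = 0.6949/5.6250 = 0.1235, so P(H) = 0.1235/(1+0.1235) ≈ 0.11.

P(H) = 0.11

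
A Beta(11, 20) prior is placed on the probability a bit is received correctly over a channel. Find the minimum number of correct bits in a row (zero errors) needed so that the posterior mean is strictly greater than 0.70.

After k correct bits and 0 errors the posterior is Beta(11+k, 20), with mean (11+k)/(11+20+k).
Set (11+k)/(31+k) > 0.70 and solve: k > (0.70·31 − 11)/(1 − 0.70) = 35.667.
The smallest integer exceeding 35.667 is 36.

k = 36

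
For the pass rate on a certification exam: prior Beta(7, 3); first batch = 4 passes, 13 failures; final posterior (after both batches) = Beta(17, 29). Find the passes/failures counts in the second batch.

Because Beta–binomial updating is additive in the counts, the combined data contributed (α_post−α_prior, β_post−β_prior) successes and failures.
Total across both batches: 17−7=10 passes, 29−3=26 failures.
Subtract the first batch: 10−4=6 passes and 26−13=13 failures.

6 passes and 13 failures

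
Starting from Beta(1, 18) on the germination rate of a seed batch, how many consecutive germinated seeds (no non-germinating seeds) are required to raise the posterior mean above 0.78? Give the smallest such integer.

k = 63

After k germinated seeds and 0 non-germinating seeds the posterior is Beta(1+k, 18), with mean (1+k)/(1+18+k).
Set (1+k)/(19+k) > 0.78 and solve: k > (0.78·19 − 1)/(1 − 0.78) = 62.818.
The smallest integer exceeding 62.818 is 63, and checking k=63: (64)/(82) = 0.7805 > 0.78.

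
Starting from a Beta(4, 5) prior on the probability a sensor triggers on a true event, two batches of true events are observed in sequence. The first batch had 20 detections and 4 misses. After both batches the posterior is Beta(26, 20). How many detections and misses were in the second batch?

Sequential conjugate updates are equivalent to a single update on the pooled data, so total successes = posterior α − prior α and total failures = posterior β − prior β.
Total across both batches: 26−4=22 detections, 20−5=15 misses.
Subtract the first batch: 22−20=2 detections and 15−4=11 misses.

2 detections and 11 misses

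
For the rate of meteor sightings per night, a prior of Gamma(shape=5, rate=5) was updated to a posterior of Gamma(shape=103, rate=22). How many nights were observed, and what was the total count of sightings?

n = 17 nights with total 98 sightings

A Gamma(α, β) prior (rate parametrization) on a Poisson rate with n observations summing to S gives posterior Gamma(α+S, β+n).
Matching: Σxᵢ = 103 − 5 = 98 and n = 22 − 5 = 17.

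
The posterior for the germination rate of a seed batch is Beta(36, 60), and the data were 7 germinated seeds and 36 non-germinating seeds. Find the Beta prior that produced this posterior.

Under Beta–binomial conjugacy the posterior parameters are (α+s, β+f).
Subtract the data counts: 36−7=29, 60−36=24.

Beta(29, 24)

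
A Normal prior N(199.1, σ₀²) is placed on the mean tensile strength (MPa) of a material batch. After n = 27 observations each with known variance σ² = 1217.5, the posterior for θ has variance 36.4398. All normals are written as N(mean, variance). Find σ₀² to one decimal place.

σ₀² = 189.9

Posterior precision equals prior precision plus data precision: 1/σ_n² = 1/σ₀² + n/σ².
So 1/σ₀² = 1/36.4398 − 27/1217.5 = 0.027443 − 0.022177 = 0.005266.
Hence σ₀² = 1/0.005266 ≈ 189.9.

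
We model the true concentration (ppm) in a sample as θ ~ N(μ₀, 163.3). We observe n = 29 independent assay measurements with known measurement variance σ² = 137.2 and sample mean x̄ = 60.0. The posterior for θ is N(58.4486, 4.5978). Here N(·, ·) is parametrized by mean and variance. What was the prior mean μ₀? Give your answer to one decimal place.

With known observation variance, the Normal–Normal posterior has precision τ_n = τ₀ + n/σ² and mean μ_n = (τ₀μ₀ + (n/σ²)x̄)/τ_n.
Here τ₀ = 1/163.3 = 0.006124 and τ_data = 29/137.2 = 0.211370, so τ_n = 0.217494.
Rearranging for μ₀: μ₀ = (μ_n·τ_n − τ_data·x̄)/τ₀ = (58.4486·0.217494 − 0.211370·60.0) / 0.006124 = 0.030020/0.006124 ≈ 4.9.

μ₀ = 4.9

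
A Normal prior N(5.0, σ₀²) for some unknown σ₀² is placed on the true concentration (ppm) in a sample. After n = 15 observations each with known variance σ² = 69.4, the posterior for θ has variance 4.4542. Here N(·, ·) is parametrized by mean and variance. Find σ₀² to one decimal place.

Posterior precision equals prior precision plus data precision: 1/σ_n² = 1/σ₀² + n/σ².
So 1/σ₀² = 1/4.4542 − 15/69.4 = 0.224507 − 0.216138 = 0.008369.
Hence σ₀² = 1/0.008369 ≈ 119.5.

σ₀² = 119.5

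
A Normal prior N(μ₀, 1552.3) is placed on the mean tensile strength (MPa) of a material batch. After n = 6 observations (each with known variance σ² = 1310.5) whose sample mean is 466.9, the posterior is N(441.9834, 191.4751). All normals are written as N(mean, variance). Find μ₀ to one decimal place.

μ₀ = 264.9

With known observation variance, the Normal–Normal posterior has precision τ_n = τ₀ + n/σ² and mean μ_n = (τ₀μ₀ + (n/σ²)x̄)/τ_n.
Here τ₀ = 1/1552.3 = 0.000644 and τ_data = 6/1310.5 = 0.004578, so τ_n = 0.005222.
Rearranging for μ₀: μ₀ = (μ_n·τ_n − τ_data·x̄)/τ₀ = (441.9834·0.005222 − 0.004578·466.9) / 0.000644 = 0.170569/0.000644 ≈ 264.9.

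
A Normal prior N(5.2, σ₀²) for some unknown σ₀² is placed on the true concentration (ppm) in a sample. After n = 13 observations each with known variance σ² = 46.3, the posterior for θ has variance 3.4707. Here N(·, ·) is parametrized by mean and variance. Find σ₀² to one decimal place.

σ₀² = 136.1

For the Normal–Normal model with known σ², precisions add: τ_n = τ₀ + n/σ².
So 1/σ₀² = 1/3.4707 − 13/46.3 = 0.288126 − 0.280778 = 0.007348.
Hence σ₀² = 1/0.007348 ≈ 136.1.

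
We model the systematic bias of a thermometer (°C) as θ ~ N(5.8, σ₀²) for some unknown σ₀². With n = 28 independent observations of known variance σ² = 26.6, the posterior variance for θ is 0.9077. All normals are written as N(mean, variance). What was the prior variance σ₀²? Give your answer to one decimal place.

σ₀² = 20.4

Posterior precision equals prior precision plus data precision: 1/σ_n² = 1/σ₀² + n/σ².
So 1/σ₀² = 1/0.9077 − 28/26.6 = 1.101686 − 1.052632 = 0.049054.
Hence σ₀² = 1/0.049054 ≈ 20.4.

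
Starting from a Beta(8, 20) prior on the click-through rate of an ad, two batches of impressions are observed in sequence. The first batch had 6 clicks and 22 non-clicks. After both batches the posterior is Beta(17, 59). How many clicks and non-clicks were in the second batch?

Because Beta–binomial updating is additive in the counts, the combined data contributed (α_post−α_prior, β_post−β_prior) successes and failures.
Total across both batches: 17−8=9 clicks, 59−20=39 non-clicks.
Subtract the first batch: 9−6=3 clicks and 39−22=17 non-clicks.

3 clicks and 17 non-clicks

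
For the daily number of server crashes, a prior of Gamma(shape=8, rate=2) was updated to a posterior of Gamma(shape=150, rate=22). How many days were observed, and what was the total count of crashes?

A Gamma(α, β) prior (rate parametrization) on a Poisson rate with n observations summing to S gives posterior Gamma(α+S, β+n).
Matching: Σxᵢ = 150 − 8 = 142 and n = 22 − 2 = 20.

n = 20 days with total 142 crashes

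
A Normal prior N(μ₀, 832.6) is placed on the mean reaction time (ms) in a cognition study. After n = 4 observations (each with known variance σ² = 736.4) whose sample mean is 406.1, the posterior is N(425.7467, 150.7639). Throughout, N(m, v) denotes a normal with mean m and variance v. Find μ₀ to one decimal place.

With known observation variance, the Normal–Normal posterior has precision τ_n = τ₀ + n/σ² and mean μ_n = (τ₀μ₀ + (n/σ²)x̄)/τ_n.
Here τ₀ = 1/832.6 = 0.001201 and τ_data = 4/736.4 = 0.005432, so τ_n = 0.006633.
Rearranging for μ₀: μ₀ = (μ_n·τ_n − τ_data·x̄)/τ₀ = (425.7467·0.006633 − 0.005432·406.1) / 0.001201 = 0.618043/0.001201 ≈ 514.6.

μ₀ = 514.6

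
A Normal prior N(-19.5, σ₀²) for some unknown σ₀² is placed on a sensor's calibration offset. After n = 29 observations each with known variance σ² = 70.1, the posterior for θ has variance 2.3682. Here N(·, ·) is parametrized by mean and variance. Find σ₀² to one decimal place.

For the Normal–Normal model with known σ², precisions add: τ_n = τ₀ + n/σ².
So 1/σ₀² = 1/2.3682 − 29/70.1 = 0.422262 − 0.413695 = 0.008567.
Hence σ₀² = 1/0.008567 ≈ 116.7.

σ₀² = 116.7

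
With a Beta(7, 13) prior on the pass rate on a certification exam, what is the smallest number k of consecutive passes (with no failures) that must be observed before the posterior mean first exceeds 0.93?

k = 166

After k passes and 0 failures the posterior is Beta(7+k, 13), with mean (7+k)/(7+13+k).
Set (7+k)/(20+k) > 0.93 and solve: k > (0.93·20 − 7)/(1 − 0.93) = 165.714.
The smallest integer exceeding 165.714 is 166.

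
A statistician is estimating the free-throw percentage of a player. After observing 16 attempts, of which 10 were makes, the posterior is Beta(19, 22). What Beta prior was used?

Beta(9, 16)

A Beta(α, β) prior with s successes and f failures in binomial data gives a Beta(α+s, β+f) posterior.
So α = 19 − 10 = 9 and β = 22 − 6 = 16.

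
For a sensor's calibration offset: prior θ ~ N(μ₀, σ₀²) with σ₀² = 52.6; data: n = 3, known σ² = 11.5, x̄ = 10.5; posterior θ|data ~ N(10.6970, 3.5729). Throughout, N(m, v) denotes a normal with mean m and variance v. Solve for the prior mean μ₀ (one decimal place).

The posterior mean is a precision-weighted average: μ_n = (τ₀μ₀ + τ_data·x̄)/(τ₀+τ_data), with τ₀=1/σ₀² and τ_data=n/σ².
Here τ₀ = 1/52.6 = 0.019011 and τ_data = 3/11.5 = 0.260870, so τ_n = 0.279881.
Rearranging for μ₀: μ₀ = (μ_n·τ_n − τ_data·x̄)/τ₀ = (10.6970·0.279881 − 0.260870·10.5) / 0.019011 = 0.254752/0.019011 ≈ 13.4.

μ₀ = 13.4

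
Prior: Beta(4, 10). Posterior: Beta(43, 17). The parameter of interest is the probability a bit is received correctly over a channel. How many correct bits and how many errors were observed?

39 correct bits and 7 errors

A Beta(a, b) prior with s successes and f failures in binomial data gives a Beta(a+s, b+f) posterior.
So s = 43 − 4 = 39 and f = 17 − 10 = 7.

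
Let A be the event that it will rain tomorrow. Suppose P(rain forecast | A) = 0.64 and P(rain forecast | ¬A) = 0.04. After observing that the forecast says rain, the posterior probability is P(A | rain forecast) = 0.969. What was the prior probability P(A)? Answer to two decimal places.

P(A) = 0.66

Bayes' rule in odds form gives O(A|E) = O(A)·[P(E|A)/P(E|¬A)], hence O(A) = O(A|E)/LR.
Posterior odds = 0.969/(1−0.969) = 31.2581. LR = 0.64/0.04 = 16.0000.
Prior odds = 31.2581/16.0000 = 1.9536, so P(A) = 1.9536/(1+1.9536) ≈ 0.66.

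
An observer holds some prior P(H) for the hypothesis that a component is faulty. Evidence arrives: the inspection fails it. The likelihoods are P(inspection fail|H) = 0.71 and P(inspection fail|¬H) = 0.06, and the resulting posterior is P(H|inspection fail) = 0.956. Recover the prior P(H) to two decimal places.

P(H) = 0.65

In odds form, posterior odds = prior odds × likelihood ratio, so prior odds = posterior odds ÷ LR.
Posterior odds = 0.956/(1−0.956) = 21.7273. LR = 0.71/0.06 = 11.8333.
Prior odds = 21.7273/11.8333 = 1.8361, so P(H) = 1.8361/(1+1.8361) ≈ 0.65.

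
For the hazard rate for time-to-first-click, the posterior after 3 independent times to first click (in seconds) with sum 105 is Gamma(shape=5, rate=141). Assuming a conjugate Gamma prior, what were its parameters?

For an exponential likelihood with a Gamma(α, β) prior on the rate, n observations with total T give posterior Gamma(α+n, β+T).
So α = 5 − 3 = 2 and β = 141 − 105 = 36.

Gamma(shape=2, rate=36)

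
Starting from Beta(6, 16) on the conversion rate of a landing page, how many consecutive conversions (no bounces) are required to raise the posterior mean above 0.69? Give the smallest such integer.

After k conversions and 0 bounces the posterior is Beta(6+k, 16), with mean (6+k)/(6+16+k).
Set (6+k)/(22+k) > 0.69 and solve: k > (0.69·22 − 6)/(1 − 0.69) = 29.613.
The smallest integer exceeding 29.613 is 30.

k = 30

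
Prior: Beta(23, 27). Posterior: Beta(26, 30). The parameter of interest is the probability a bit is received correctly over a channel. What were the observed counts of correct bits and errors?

Under Beta–binomial conjugacy the posterior parameters are (α+s, β+f).
So s = 26 − 23 = 3 and f = 30 − 27 = 3.

3 correct bits and 3 errors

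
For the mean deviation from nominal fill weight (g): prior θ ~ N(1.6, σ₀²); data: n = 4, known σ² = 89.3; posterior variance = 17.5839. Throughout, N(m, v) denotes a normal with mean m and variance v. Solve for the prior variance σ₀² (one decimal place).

σ₀² = 82.8

For the Normal–Normal model with known σ², precisions add: τ_n = τ₀ + n/σ².
So 1/σ₀² = 1/17.5839 − 4/89.3 = 0.056870 − 0.044793 = 0.012077.
Hence σ₀² = 1/0.012077 ≈ 82.8.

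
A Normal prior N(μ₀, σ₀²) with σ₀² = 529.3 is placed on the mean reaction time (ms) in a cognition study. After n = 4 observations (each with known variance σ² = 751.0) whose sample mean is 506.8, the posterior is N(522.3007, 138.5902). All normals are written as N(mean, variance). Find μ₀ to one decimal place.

μ₀ = 566.0

The posterior mean is a precision-weighted average: μ_n = (τ₀μ₀ + τ_data·x̄)/(τ₀+τ_data), with τ₀=1/σ₀² and τ_data=n/σ².
Here τ₀ = 1/529.3 = 0.001889 and τ_data = 4/751.0 = 0.005326, so τ_n = 0.007215.
Rearranging for μ₀: μ₀ = (μ_n·τ_n − τ_data·x̄)/τ₀ = (522.3007·0.007215 − 0.005326·506.8) / 0.001889 = 1.069183/0.001889 ≈ 566.0.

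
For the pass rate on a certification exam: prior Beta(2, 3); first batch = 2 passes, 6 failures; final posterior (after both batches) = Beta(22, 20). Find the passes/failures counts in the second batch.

18 passes and 11 failures

Because Beta–binomial updating is additive in the counts, the combined data contributed (α_post−α_prior, β_post−β_prior) successes and failures.
Total across both batches: 22−2=20 passes, 20−3=17 failures.
Subtract the first batch: 20−2=18 passes and 17−6=11 failures.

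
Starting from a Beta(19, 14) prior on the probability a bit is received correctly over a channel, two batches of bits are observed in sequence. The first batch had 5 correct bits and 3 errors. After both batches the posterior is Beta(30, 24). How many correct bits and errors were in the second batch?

Because Beta–binomial updating is additive in the counts, the combined data contributed (α_post−α_prior, β_post−β_prior) successes and failures.
Total across both batches: 30−19=11 correct bits, 24−14=10 errors.
Subtract the first batch: 11−5=6 correct bits and 10−3=7 errors.

6 correct bits and 7 errors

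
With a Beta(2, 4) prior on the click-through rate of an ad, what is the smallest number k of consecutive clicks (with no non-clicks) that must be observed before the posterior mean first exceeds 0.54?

After k clicks and 0 non-clicks the posterior is Beta(2+k, 4), with mean (2+k)/(2+4+k).
Set (2+k)/(6+k) > 0.54 and solve: k > (0.54·6 − 2)/(1 − 0.54) = 2.696.
The smallest integer exceeding 2.696 is 3.

k = 3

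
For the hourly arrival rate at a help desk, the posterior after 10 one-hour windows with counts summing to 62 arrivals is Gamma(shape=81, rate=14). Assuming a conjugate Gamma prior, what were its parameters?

Gamma(shape=19, rate=4)

Gamma–Poisson conjugacy: posterior shape = α + Σxᵢ, posterior rate = β + n.
So α = 81 − 62 = 19 and β = 14 − 10 = 4.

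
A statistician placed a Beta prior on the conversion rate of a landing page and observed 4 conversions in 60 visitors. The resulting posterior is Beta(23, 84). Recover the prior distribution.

Beta(19, 28)

Under Beta–binomial conjugacy the posterior parameters are (α+s, β+f).
Subtract the data counts: 23−4=19, 84−56=28.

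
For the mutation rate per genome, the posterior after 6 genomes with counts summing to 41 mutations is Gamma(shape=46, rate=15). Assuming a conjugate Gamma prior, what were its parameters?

Gamma–Poisson conjugacy: posterior shape = α + Σxᵢ, posterior rate = β + n.
So α = 46 − 41 = 5 and β = 15 − 6 = 9.

Gamma(shape=5, rate=9)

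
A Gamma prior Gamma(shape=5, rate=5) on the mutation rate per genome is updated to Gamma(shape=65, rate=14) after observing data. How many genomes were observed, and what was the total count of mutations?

Gamma–Poisson conjugacy: posterior shape = α + Σxᵢ, posterior rate = β + n.
Matching: Σxᵢ = 65 − 5 = 60 and n = 14 − 5 = 9.

n = 9 genomes with total 60 mutations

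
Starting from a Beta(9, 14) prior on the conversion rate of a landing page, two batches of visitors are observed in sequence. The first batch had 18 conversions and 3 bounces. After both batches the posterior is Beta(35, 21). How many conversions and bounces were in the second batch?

Because Beta–binomial updating is additive in the counts, the combined data contributed (α_post−α_prior, β_post−β_prior) successes and failures.
Total across both batches: 35−9=26 conversions, 21−14=7 bounces.
Subtract the first batch: 26−18=8 conversions and 7−3=4 bounces.

8 conversions and 4 bounces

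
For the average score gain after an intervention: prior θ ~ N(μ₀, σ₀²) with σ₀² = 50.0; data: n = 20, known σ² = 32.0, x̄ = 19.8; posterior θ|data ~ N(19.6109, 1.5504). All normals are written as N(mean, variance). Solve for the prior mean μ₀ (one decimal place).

μ₀ = 13.7

With known observation variance, the Normal–Normal posterior has precision τ_n = τ₀ + n/σ² and mean μ_n = (τ₀μ₀ + (n/σ²)x̄)/τ_n.
Here τ₀ = 1/50.0 = 0.020000 and τ_data = 20/32.0 = 0.625000, so τ_n = 0.645000.
Rearranging for μ₀: μ₀ = (μ_n·τ_n − τ_data·x̄)/τ₀ = (19.6109·0.645000 − 0.625000·19.8) / 0.020000 = 0.274031/0.020000 ≈ 13.7.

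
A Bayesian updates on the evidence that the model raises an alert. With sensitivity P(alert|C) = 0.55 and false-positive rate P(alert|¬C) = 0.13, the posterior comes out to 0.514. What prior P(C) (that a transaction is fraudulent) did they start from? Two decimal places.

In odds form, posterior odds = prior odds × likelihood ratio, so prior odds = posterior odds ÷ LR.
Posterior odds = 0.514/(1−0.514) = 1.0576. LR = 0.55/0.13 = 4.2308.
Prior odds = 1.0576/4.2308 = 0.2500, so P(C) = 0.2500/(1+0.2500) ≈ 0.20.

P(C) = 0.20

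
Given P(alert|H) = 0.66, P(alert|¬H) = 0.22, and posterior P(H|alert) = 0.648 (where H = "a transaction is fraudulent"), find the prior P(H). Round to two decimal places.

Bayes' rule in odds form gives O(H|E) = O(H)·[P(E|H)/P(E|¬H)], hence O(H) = O(H|E)/LR.
Posterior odds = 0.648/(1−0.648) = 1.8409. LR = 0.66/0.22 = 3.0000.
Prior odds = 1.8409/3.0000 = 0.6136, so P(H) = 0.6136/(1+0.6136) ≈ 0.38.

P(H) = 0.38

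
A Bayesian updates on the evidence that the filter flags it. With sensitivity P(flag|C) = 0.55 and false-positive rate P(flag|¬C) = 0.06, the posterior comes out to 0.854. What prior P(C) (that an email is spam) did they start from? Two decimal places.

P(C) = 0.39

In odds form, posterior odds = prior odds × likelihood ratio, so prior odds = posterior odds ÷ LR.
Posterior odds = 0.854/(1−0.854) = 5.8493. LR = 0.55/0.06 = 9.1667.
Prior odds = 5.8493/9.1667 = 0.6381, so P(C) = 0.6381/(1+0.6381) ≈ 0.39.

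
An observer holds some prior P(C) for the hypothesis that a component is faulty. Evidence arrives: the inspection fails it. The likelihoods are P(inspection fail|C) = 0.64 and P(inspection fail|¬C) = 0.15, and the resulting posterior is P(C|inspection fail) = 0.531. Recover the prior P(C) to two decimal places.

Bayes' rule in odds form gives O(C|E) = O(C)·[P(E|C)/P(E|¬C)], hence O(C) = O(C|E)/LR.
Posterior odds = 0.531/(1−0.531) = 1.1322. LR = 0.64/0.15 = 4.2667.
Prior odds = 1.1322/4.2667 = 0.2654, so P(C) = 0.2654/(1+0.2654) ≈ 0.21.

P(C) = 0.21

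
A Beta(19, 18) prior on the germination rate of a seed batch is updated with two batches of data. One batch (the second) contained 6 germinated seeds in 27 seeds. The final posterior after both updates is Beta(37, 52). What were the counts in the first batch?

Sequential conjugate updates are equivalent to a single update on the pooled data, so total successes = posterior α − prior α and total failures = posterior β − prior β.
Total across both batches: 37−19=18 germinated seeds, 52−18=34 non-germinating seeds.
Subtract the second batch: 18−6=12 germinated seeds and 34−21=13 non-germinating seeds.

12 germinated seeds and 13 non-germinating seeds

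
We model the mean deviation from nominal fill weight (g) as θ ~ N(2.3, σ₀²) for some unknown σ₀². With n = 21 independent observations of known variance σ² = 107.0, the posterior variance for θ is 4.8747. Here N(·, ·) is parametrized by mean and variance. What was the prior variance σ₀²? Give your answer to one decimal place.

σ₀² = 112.6

For the Normal–Normal model with known σ², precisions add: τ_n = τ₀ + n/σ².
So 1/σ₀² = 1/4.8747 − 21/107.0 = 0.205141 − 0.196262 = 0.008879.
Hence σ₀² = 1/0.008879 ≈ 112.6.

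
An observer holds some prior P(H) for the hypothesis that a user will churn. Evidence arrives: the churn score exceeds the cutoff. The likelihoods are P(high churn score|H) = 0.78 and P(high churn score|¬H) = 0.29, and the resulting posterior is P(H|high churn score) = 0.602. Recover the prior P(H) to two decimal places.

Bayes' rule in odds form gives O(H|E) = O(H)·[P(E|H)/P(E|¬H)], hence O(H) = O(H|E)/LR.
Posterior odds = 0.602/(1−0.602) = 1.5126. LR = 0.78/0.29 = 2.6897.
Prior odds = 1.5126/2.6897 = 0.5624, so P(H) = 0.5624/(1+0.5624) ≈ 0.36.

P(H) = 0.36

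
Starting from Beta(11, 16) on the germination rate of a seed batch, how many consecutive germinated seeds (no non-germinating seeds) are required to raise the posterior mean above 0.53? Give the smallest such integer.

After k germinated seeds and 0 non-germinating seeds the posterior is Beta(11+k, 16), with mean (11+k)/(11+16+k).
Set (11+k)/(27+k) > 0.53 and solve: k > (0.53·27 − 11)/(1 − 0.53) = 7.043.
The smallest integer exceeding 7.043 is 8.

k = 8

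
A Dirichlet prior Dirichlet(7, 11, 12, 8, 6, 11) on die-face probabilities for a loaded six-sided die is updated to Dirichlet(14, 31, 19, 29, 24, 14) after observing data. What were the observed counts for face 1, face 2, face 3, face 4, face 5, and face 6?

counts (7, 20, 7, 21, 18, 3)

For a Dirichlet(α) prior with multinomial counts c, the posterior is Dirichlet(α + c) componentwise.
Counts are posterior − prior componentwise: 14−7=7, 31−11=20, 19−12=7, 29−8=21, 24−6=18, 14−11=3.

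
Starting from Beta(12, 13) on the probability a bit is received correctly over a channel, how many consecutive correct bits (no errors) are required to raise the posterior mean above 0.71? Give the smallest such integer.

After k correct bits and 0 errors the posterior is Beta(12+k, 13), with mean (12+k)/(12+13+k).
Set (12+k)/(25+k) > 0.71 and solve: k > (0.71·25 − 12)/(1 − 0.71) = 19.828.
The smallest integer exceeding 19.828 is 20, and checking k=20: (32)/(45) = 0.7111 > 0.71.

k = 20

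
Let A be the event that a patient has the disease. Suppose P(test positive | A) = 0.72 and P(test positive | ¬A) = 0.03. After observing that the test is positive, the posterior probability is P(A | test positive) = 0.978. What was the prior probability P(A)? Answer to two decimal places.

In odds form, posterior odds = prior odds × likelihood ratio, so prior odds = posterior odds ÷ LR.
Posterior odds = 0.978/(1−0.978) = 44.4545. LR = 0.72/0.03 = 24.0000.
Prior odds = 44.4545/24.0000 = 1.8523, so P(A) = 1.8523/(1+1.8523) ≈ 0.65.

P(A) = 0.65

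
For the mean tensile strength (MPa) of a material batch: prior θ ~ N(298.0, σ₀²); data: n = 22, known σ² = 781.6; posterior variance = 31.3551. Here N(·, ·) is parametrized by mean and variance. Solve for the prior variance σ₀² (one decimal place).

σ₀² = 267.0

Posterior precision equals prior precision plus data precision: 1/σ_n² = 1/σ₀² + n/σ².
So 1/σ₀² = 1/31.3551 − 22/781.6 = 0.031893 − 0.028147 = 0.003746.
Hence σ₀² = 1/0.003746 ≈ 267.0.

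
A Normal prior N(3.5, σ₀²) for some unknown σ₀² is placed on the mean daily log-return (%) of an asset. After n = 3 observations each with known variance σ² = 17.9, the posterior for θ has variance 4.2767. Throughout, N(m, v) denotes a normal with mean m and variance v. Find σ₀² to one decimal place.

For the Normal–Normal model with known σ², precisions add: τ_n = τ₀ + n/σ².
So 1/σ₀² = 1/4.2767 − 3/17.9 = 0.233825 − 0.167598 = 0.066227.
Hence σ₀² = 1/0.066227 ≈ 15.1.

σ₀² = 15.1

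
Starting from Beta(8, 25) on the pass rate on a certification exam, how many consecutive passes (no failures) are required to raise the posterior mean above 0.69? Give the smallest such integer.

After k passes and 0 failures the posterior is Beta(8+k, 25), with mean (8+k)/(8+25+k).
Set (8+k)/(33+k) > 0.69 and solve: k > (0.69·33 − 8)/(1 − 0.69) = 47.645.
The smallest integer exceeding 47.645 is 48.

k = 48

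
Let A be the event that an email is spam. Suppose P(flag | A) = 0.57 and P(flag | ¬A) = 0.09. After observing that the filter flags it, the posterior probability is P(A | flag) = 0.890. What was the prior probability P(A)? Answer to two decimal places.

P(A) = 0.56

In odds form, posterior odds = prior odds × likelihood ratio, so prior odds = posterior odds ÷ LR.
Posterior odds = 0.890/(1−0.890) = 8.0909. LR = 0.57/0.09 = 6.3333.
Prior odds = 8.0909/6.3333 = 1.2775, so P(A) = 1.2775/(1+1.2775) ≈ 0.56.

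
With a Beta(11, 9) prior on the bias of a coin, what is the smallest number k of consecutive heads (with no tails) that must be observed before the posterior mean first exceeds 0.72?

After k heads and 0 tails the posterior is Beta(11+k, 9), with mean (11+k)/(11+9+k).
Set (11+k)/(20+k) > 0.72 and solve: k > (0.72·20 − 11)/(1 − 0.72) = 12.143.
The smallest integer exceeding 12.143 is 13.

k = 13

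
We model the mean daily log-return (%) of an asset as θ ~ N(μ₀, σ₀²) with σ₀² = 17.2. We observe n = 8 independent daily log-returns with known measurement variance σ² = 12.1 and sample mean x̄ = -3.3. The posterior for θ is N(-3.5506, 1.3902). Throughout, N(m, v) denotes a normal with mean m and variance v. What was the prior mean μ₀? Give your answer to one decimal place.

With known observation variance, the Normal–Normal posterior has precision τ_n = τ₀ + n/σ² and mean μ_n = (τ₀μ₀ + (n/σ²)x̄)/τ_n.
Here τ₀ = 1/17.2 = 0.058140 and τ_data = 8/12.1 = 0.661157, so τ_n = 0.719297.
Rearranging for μ₀: μ₀ = (μ_n·τ_n − τ_data·x̄)/τ₀ = (-3.5506·0.719297 − 0.661157·-3.3) / 0.058140 = -0.372118/0.058140 ≈ -6.4.

μ₀ = -6.4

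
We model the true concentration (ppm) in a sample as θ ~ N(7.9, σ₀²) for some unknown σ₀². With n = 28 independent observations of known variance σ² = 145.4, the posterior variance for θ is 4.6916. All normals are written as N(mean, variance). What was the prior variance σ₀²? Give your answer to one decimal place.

Posterior precision equals prior precision plus data precision: 1/σ_n² = 1/σ₀² + n/σ².
So 1/σ₀² = 1/4.6916 − 28/145.4 = 0.213147 − 0.192572 = 0.020575.
Hence σ₀² = 1/0.020575 ≈ 48.6.

σ₀² = 48.6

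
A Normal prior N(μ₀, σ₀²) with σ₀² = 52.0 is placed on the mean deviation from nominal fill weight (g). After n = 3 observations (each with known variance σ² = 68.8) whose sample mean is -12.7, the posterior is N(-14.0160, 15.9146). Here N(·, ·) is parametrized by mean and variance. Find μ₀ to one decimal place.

With known observation variance, the Normal–Normal posterior has precision τ_n = τ₀ + n/σ² and mean μ_n = (τ₀μ₀ + (n/σ²)x̄)/τ_n.
Here τ₀ = 1/52.0 = 0.019231 and τ_data = 3/68.8 = 0.043605, so τ_n = 0.062836.
Rearranging for μ₀: μ₀ = (μ_n·τ_n − τ_data·x̄)/τ₀ = (-14.0160·0.062836 − 0.043605·-12.7) / 0.019231 = -0.326926/0.019231 ≈ -17.0.

μ₀ = -17.0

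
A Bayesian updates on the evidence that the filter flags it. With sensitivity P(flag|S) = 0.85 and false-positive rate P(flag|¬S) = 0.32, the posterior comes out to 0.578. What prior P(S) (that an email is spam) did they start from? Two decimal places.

Bayes' rule in odds form gives O(S|E) = O(S)·[P(E|S)/P(E|¬S)], hence O(S) = O(S|E)/LR.
Posterior odds = 0.578/(1−0.578) = 1.3697. LR = 0.85/0.32 = 2.6562.
Prior odds = 1.3697/2.6562 = 0.5157, so P(S) = 0.5157/(1+0.5157) ≈ 0.34.

P(S) = 0.34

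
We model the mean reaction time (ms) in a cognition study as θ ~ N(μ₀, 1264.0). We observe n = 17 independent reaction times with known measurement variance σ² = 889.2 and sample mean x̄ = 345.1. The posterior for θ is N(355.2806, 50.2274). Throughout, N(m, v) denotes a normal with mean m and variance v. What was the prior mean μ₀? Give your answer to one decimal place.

μ₀ = 601.3

The posterior mean is a precision-weighted average: μ_n = (τ₀μ₀ + τ_data·x̄)/(τ₀+τ_data), with τ₀=1/σ₀² and τ_data=n/σ².
Here τ₀ = 1/1264.0 = 0.000791 and τ_data = 17/889.2 = 0.019118, so τ_n = 0.019909.
Rearranging for μ₀: μ₀ = (μ_n·τ_n − τ_data·x̄)/τ₀ = (355.2806·0.019909 − 0.019118·345.1) / 0.000791 = 0.475660/0.000791 ≈ 601.3.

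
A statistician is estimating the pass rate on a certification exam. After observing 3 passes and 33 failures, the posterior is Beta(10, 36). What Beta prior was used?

A Beta(α, β) prior with s successes and f failures in binomial data gives a Beta(α+s, β+f) posterior.
So α = 10 − 3 = 7 and β = 36 − 33 = 3.

Beta(7, 3)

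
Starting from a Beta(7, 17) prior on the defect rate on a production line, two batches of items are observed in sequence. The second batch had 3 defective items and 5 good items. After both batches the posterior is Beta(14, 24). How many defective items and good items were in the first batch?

Sequential conjugate updates are equivalent to a single update on the pooled data, so total successes = posterior α − prior α and total failures = posterior β − prior β.
Total across both batches: 14−7=7 defective items, 24−17=7 good items.
Subtract the second batch: 7−3=4 defective items and 7−5=2 good items.

4 defective items and 2 good items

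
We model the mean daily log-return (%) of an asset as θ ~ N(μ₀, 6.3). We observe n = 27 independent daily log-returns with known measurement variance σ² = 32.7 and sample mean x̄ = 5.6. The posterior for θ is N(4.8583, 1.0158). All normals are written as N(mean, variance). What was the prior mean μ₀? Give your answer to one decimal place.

μ₀ = 1.0

The posterior mean is a precision-weighted average: μ_n = (τ₀μ₀ + τ_data·x̄)/(τ₀+τ_data), with τ₀=1/σ₀² and τ_data=n/σ².
Here τ₀ = 1/6.3 = 0.158730 and τ_data = 27/32.7 = 0.825688, so τ_n = 0.984418.
Rearranging for μ₀: μ₀ = (μ_n·τ_n − τ_data·x̄)/τ₀ = (4.8583·0.984418 − 0.825688·5.6) / 0.158730 = 0.158745/0.158730 ≈ 1.0.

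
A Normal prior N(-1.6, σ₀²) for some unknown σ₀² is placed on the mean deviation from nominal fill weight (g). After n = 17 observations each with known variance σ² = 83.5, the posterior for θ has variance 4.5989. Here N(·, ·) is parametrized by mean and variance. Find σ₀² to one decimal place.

Posterior precision equals prior precision plus data precision: 1/σ_n² = 1/σ₀² + n/σ².
So 1/σ₀² = 1/4.5989 − 17/83.5 = 0.217443 − 0.203593 = 0.013850.
Hence σ₀² = 1/0.013850 ≈ 72.2.

σ₀² = 72.2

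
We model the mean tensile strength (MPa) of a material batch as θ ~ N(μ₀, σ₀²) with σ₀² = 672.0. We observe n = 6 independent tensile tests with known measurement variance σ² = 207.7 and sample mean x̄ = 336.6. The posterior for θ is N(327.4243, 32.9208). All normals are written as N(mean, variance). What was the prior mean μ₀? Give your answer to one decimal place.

With known observation variance, the Normal–Normal posterior has precision τ_n = τ₀ + n/σ² and mean μ_n = (τ₀μ₀ + (n/σ²)x̄)/τ_n.
Here τ₀ = 1/672.0 = 0.001488 and τ_data = 6/207.7 = 0.028888, so τ_n = 0.030376.
Rearranging for μ₀: μ₀ = (μ_n·τ_n − τ_data·x̄)/τ₀ = (327.4243·0.030376 − 0.028888·336.6) / 0.001488 = 0.222140/0.001488 ≈ 149.3.

μ₀ = 149.3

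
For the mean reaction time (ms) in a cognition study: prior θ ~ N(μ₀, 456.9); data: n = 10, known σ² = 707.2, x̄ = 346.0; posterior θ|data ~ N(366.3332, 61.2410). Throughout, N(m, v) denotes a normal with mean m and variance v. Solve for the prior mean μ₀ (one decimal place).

With known observation variance, the Normal–Normal posterior has precision τ_n = τ₀ + n/σ² and mean μ_n = (τ₀μ₀ + (n/σ²)x̄)/τ_n.
Here τ₀ = 1/456.9 = 0.002189 and τ_data = 10/707.2 = 0.014140, so τ_n = 0.016329.
Rearranging for μ₀: μ₀ = (μ_n·τ_n − τ_data·x̄)/τ₀ = (366.3332·0.016329 − 0.014140·346.0) / 0.002189 = 1.089415/0.002189 ≈ 497.7.

μ₀ = 497.7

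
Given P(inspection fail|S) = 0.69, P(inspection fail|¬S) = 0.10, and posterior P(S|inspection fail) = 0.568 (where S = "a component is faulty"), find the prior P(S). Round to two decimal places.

P(S) = 0.16

Bayes' rule in odds form gives O(S|E) = O(S)·[P(E|S)/P(E|¬S)], hence O(S) = O(S|E)/LR.
Posterior odds = 0.568/(1−0.568) = 1.3148. LR = 0.69/0.10 = 6.9000.
Prior odds = 1.3148/6.9000 = 0.1906, so P(S) = 0.1906/(1+0.1906) ≈ 0.16.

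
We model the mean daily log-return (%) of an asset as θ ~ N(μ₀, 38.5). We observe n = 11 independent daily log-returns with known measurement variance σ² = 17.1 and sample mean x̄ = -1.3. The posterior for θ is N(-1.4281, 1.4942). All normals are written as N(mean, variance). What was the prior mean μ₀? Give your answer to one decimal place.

With known observation variance, the Normal–Normal posterior has precision τ_n = τ₀ + n/σ² and mean μ_n = (τ₀μ₀ + (n/σ²)x̄)/τ_n.
Here τ₀ = 1/38.5 = 0.025974 and τ_data = 11/17.1 = 0.643275, so τ_n = 0.669249.
Rearranging for μ₀: μ₀ = (μ_n·τ_n − τ_data·x̄)/τ₀ = (-1.4281·0.669249 − 0.643275·-1.3) / 0.025974 = -0.119497/0.025974 ≈ -4.6.

μ₀ = -4.6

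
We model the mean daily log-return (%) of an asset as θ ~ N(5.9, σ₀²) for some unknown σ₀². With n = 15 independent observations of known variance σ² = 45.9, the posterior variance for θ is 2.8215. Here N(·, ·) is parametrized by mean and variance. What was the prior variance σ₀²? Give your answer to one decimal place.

σ₀² = 36.2

For the Normal–Normal model with known σ², precisions add: τ_n = τ₀ + n/σ².
So 1/σ₀² = 1/2.8215 − 15/45.9 = 0.354421 − 0.326797 = 0.027624.
Hence σ₀² = 1/0.027624 ≈ 36.2.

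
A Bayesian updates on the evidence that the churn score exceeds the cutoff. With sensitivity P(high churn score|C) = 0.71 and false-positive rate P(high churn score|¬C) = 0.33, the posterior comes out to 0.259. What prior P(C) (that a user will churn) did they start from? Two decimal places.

In odds form, posterior odds = prior odds × likelihood ratio, so prior odds = posterior odds ÷ LR.
Posterior odds = 0.259/(1−0.259) = 0.3495. LR = 0.71/0.33 = 2.1515.
Prior odds = 0.3495/2.1515 = 0.1624, so P(C) = 0.1624/(1+0.1624) ≈ 0.14.

P(C) = 0.14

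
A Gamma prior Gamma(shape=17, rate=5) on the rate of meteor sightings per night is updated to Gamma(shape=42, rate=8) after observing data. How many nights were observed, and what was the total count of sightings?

A Gamma(α, β) prior (rate parametrization) on a Poisson rate with n observations summing to S gives posterior Gamma(α+S, β+n).
Matching: Σxᵢ = 42 − 17 = 25 and n = 8 − 5 = 3.

n = 3 nights with total 25 sightings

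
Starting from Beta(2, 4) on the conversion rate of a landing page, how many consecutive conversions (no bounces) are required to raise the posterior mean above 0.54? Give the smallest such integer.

After k conversions and 0 bounces the posterior is Beta(2+k, 4), with mean (2+k)/(2+4+k).
Set (2+k)/(6+k) > 0.54 and solve: k > (0.54·6 − 2)/(1 − 0.54) = 2.696.
The smallest integer exceeding 2.696 is 3.

k = 3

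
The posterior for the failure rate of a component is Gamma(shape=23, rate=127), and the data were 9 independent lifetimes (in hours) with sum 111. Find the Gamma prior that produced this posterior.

For an exponential likelihood with a Gamma(α, β) prior on the rate, n observations with total T give posterior Gamma(α+n, β+T).
So α = 23 − 9 = 14 and β = 127 − 111 = 16.

Gamma(shape=14, rate=16)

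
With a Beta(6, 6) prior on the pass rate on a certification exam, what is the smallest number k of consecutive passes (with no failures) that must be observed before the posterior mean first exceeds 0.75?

k = 13

After k passes and 0 failures the posterior is Beta(6+k, 6), with mean (6+k)/(6+6+k).
Set (6+k)/(12+k) > 0.75 and solve: k > (0.75·12 − 6)/(1 − 0.75) = 12.000.
The smallest integer exceeding 12.000 is 13.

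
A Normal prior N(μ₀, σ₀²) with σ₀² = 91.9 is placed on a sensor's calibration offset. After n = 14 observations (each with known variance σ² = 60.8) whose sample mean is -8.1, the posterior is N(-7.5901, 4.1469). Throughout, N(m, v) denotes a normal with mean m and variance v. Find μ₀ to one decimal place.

The posterior mean is a precision-weighted average: μ_n = (τ₀μ₀ + τ_data·x̄)/(τ₀+τ_data), with τ₀=1/σ₀² and τ_data=n/σ².
Here τ₀ = 1/91.9 = 0.010881 and τ_data = 14/60.8 = 0.230263, so τ_n = 0.241144.
Rearranging for μ₀: μ₀ = (μ_n·τ_n − τ_data·x̄)/τ₀ = (-7.5901·0.241144 − 0.230263·-8.1) / 0.010881 = 0.034823/0.010881 ≈ 3.2.

μ₀ = 3.2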